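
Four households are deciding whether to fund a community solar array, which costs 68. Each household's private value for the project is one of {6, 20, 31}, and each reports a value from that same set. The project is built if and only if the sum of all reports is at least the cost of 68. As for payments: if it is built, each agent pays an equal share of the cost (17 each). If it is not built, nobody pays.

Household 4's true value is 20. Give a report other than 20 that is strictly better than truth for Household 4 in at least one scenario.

31

Suppose Household 1 reports 6, Household 2 reports 6 and Household 3 reports 31.
Report 20: project not built, utility 0.
Report 31: project built, pays 17, utility 20 - 17 = 3.
So reporting 31 beats truth here (3 > 0).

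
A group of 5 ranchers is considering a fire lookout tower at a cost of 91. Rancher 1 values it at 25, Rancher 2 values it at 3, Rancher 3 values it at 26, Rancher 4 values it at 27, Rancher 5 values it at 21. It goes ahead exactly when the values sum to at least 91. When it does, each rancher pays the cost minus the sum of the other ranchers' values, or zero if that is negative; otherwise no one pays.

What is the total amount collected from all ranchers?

55

Total value 102 ≥ cost 91, so it is built.
Rancher 1: others sum to 77; max(0, 91 - 77) = 14.
Rancher 2: others sum to 99; max(0, 91 - 99) = 0.
Rancher 3: others sum to 76; max(0, 91 - 76) = 15.
Rancher 4: others sum to 75; max(0, 91 - 75) = 16.
Rancher 5: others sum to 81; max(0, 91 - 81) = 10.
Total collected = 14 + 0 + 15 + 16 + 10 = 55.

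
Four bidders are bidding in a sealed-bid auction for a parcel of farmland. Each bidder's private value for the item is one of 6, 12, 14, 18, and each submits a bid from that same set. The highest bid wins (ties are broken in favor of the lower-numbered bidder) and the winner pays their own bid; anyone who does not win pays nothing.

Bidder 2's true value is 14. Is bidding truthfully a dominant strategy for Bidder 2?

Consider the case where Bidder 1 bids 6, Bidder 3 bids 6 and Bidder 4 bids 6.
Truthful bid 14: wins, pays 14, utility 14 - 14 = 0.
Bid 12 instead: wins, pays 12, utility 14 - 12 = 2.
Since 2 > 0, bidding 12 is strictly better here, so truthful bidding is not dominant.

No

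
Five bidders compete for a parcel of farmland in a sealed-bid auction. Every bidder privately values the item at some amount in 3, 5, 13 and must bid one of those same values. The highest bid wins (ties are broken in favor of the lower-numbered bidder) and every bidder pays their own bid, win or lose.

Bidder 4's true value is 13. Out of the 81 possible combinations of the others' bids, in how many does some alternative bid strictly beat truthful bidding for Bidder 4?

Others bid (3, 3, 3, 3): truth gives 0; bid 5 gives 8 > 0. Violating.
Others bid (3, 3, 3, 5): truth gives 0; bid 5 gives 8 > 0. Violating.
Others bid (3, 3, 13, 3): truth gives -13; bid 3 gives -3 > -13. Violating.
Others bid (3, 3, 13, 5): truth gives -13; bid 3 gives -3 > -13. Violating.
Others bid (3, 3, 3, 13): truth gives 0; no alternative beats it.
Others bid (3, 3, 5, 3): truth gives 0; no alternative beats it.
(Checking all 81 profiles: 59 have a profitable deviation, 22 do not.)

59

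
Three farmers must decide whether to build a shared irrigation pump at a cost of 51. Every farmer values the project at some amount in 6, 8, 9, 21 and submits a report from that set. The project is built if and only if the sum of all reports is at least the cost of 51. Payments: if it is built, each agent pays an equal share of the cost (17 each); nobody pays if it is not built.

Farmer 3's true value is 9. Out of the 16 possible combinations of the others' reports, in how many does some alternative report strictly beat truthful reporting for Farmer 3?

1

Others report (21, 21): truth gives -8; report 6 gives 0 > -8. Violating.
Others report (6, 6): truth gives 0; no alternative beats it.
Others report (6, 8): truth gives 0; no alternative beats it.
(Checking all 16 profiles: 1 has a profitable deviation, 15 do not.)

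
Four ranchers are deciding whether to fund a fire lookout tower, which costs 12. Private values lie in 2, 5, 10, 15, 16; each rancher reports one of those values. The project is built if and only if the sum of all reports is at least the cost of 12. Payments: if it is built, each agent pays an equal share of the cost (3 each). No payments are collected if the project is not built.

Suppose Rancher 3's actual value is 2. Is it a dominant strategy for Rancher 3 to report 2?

Yes

Check each profile of the others' reports and compare truth against every alternative report.
Others report (2, 2, 5): truth gives 0, best alternative gives -1.
Others report (2, 5, 2): truth gives 0, best alternative gives -1.
Others report (5, 2, 2): truth gives 0, best alternative gives -1.
Others report (2, 2, 10): truth gives -1, best alternative gives -1.
Others report (2, 2, 15): truth gives -1, best alternative gives -1.
Others report (2, 2, 16): truth gives -1, best alternative gives -1.
(Remaining 119 profiles checked similarly; truth is weakly best in each.)
In every case the truthful report is at least as good as any alternative, so it is a dominant strategy.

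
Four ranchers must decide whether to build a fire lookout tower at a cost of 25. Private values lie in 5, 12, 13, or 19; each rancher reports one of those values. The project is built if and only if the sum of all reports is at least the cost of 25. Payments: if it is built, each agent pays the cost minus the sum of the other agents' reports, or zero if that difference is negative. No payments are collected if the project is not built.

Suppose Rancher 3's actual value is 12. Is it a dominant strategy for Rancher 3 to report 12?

Yes

Check each profile of the others' reports and compare truth against every alternative report.
Others report (5, 5, 19): truth gives 12, best alternative gives 12.
Others report (5, 12, 12): truth gives 12, best alternative gives 12.
Others report (5, 12, 13): truth gives 12, best alternative gives 12.
Others report (5, 12, 19): truth gives 12, best alternative gives 12.
Others report (5, 13, 12): truth gives 12, best alternative gives 12.
Others report (5, 13, 13): truth gives 12, best alternative gives 12.
(Remaining 58 profiles checked similarly; truth is weakly best in each.)
In every case the truthful report is at least as good as any alternative, so it is a dominant strategy.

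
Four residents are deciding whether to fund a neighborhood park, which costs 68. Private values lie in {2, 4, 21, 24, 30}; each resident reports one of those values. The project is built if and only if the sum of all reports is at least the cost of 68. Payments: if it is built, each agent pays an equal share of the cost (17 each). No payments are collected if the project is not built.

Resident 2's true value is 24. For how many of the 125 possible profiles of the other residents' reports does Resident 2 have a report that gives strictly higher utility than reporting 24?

Others report (4, 4, 30): truth gives 0; report 30 gives 7 > 0. Violating.
Others report (4, 30, 4): truth gives 0; report 30 gives 7 > 0. Violating.
Others report (30, 4, 4): truth gives 0; report 30 gives 7 > 0. Violating.
Others report (2, 2, 2): truth gives 0; no alternative beats it.
Others report (2, 2, 4): truth gives 0; no alternative beats it.
(Checking all 125 profiles: 3 have a profitable deviation, 122 do not.)

3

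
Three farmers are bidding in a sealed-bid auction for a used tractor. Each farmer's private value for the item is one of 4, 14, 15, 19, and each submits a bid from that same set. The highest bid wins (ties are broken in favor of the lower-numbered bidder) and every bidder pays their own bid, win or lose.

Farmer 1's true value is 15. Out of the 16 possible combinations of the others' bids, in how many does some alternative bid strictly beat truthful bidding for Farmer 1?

Others bid (4, 4): truth gives 0; bid 4 gives 11 > 0. Violating.
Others bid (4, 14): truth gives 0; bid 14 gives 1 > 0. Violating.
Others bid (4, 19): truth gives -15; bid 4 gives -4 > -15. Violating.
Others bid (14, 4): truth gives 0; bid 14 gives 1 > 0. Violating.
Others bid (4, 15): truth gives 0; no alternative beats it.
Others bid (14, 15): truth gives 0; no alternative beats it.
(Checking all 16 profiles: 11 have a profitable deviation, 5 do not.)

11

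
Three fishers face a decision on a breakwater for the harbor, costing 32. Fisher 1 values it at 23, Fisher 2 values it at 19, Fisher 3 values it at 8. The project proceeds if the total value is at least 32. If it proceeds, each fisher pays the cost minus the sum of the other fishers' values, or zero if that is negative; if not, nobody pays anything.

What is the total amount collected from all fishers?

Total value 50 ≥ cost 32, so it is built.
Fisher 1: others sum to 27; max(0, 32 - 27) = 5.
Fisher 2: others sum to 31; max(0, 32 - 31) = 1.
Fisher 3: others sum to 42; max(0, 32 - 42) = 0.
Total collected = 5 + 1 + 0 = 6.

6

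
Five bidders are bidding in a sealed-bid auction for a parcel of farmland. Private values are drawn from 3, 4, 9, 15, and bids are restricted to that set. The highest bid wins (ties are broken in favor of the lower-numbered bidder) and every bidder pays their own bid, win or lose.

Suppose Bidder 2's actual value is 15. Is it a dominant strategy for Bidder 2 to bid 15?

Consider the case where Bidder 1 bids 3, Bidder 3 bids 3, Bidder 4 bids 3 and Bidder 5 bids 3.
Truthful bid 15: wins, pays 15, utility 15 - 15 = 0.
Bid 4 instead: wins, pays 4, utility 15 - 4 = 11.
Since 11 > 0, bidding 4 is strictly better here, so truthful bidding is not dominant.

No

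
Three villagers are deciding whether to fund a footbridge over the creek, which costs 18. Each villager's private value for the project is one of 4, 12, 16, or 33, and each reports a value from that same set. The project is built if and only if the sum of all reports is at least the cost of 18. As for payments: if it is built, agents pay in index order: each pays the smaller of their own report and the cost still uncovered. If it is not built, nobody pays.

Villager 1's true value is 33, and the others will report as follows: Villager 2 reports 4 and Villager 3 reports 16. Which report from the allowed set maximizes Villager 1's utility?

Report 4: project built, pays 4, utility 33 - 4 = 29.
Report 12: project built, pays 12, utility 33 - 12 = 21.
Report 16: project built, pays 16, utility 33 - 16 = 17.
Report 33: project built, pays 18, utility 33 - 18 = 15.
The best choice is 4 with utility 29.

4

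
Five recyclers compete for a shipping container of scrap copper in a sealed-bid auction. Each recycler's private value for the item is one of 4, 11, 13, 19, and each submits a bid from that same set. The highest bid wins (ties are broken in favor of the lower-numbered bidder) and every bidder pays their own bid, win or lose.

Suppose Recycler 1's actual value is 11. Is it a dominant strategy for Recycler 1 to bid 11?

No

Consider the case where Recycler 2 bids 4, Recycler 3 bids 4, Recycler 4 bids 4 and Recycler 5 bids 4.
Truthful bid 11: wins, pays 11, utility 11 - 11 = 0.
Bid 4 instead: wins, pays 4, utility 11 - 4 = 7.
Since 7 > 0, bidding 4 is strictly better here, so truthful bidding is not dominant.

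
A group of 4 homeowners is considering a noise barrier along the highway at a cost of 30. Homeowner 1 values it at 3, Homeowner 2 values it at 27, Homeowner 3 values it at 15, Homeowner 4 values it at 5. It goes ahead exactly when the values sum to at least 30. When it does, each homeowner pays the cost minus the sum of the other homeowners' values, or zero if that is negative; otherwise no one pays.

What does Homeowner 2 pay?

7

Total value 50 ≥ cost 30, so the project is built.
The other homeowners' values sum to 23.
Cost minus that sum is 30 - 23 = 7.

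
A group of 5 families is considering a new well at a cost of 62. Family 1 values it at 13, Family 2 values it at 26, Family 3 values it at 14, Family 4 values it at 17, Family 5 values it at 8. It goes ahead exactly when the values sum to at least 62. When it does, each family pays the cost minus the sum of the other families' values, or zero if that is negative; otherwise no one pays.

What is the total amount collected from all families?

11

Total value 78 ≥ cost 62, so it is built.
Family 1: others sum to 65; max(0, 62 - 65) = 0.
Family 2: others sum to 52; max(0, 62 - 52) = 10.
Family 3: others sum to 64; max(0, 62 - 64) = 0.
Family 4: others sum to 61; max(0, 62 - 61) = 1.
Family 5: others sum to 70; max(0, 62 - 70) = 0.
Total collected = 0 + 10 + 0 + 1 + 0 = 11.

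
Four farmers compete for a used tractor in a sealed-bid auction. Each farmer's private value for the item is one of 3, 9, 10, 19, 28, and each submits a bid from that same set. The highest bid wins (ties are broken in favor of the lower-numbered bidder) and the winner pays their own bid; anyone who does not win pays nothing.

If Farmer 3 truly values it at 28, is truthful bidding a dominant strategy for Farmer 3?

Consider the case where Farmer 1 bids 3, Farmer 2 bids 3 and Farmer 4 bids 3.
Truthful bid 28: wins, pays 28, utility 28 - 28 = 0.
Bid 9 instead: wins, pays 9, utility 28 - 9 = 19.
Since 19 > 0, bidding 9 is strictly better here, so truthful bidding is not dominant.

No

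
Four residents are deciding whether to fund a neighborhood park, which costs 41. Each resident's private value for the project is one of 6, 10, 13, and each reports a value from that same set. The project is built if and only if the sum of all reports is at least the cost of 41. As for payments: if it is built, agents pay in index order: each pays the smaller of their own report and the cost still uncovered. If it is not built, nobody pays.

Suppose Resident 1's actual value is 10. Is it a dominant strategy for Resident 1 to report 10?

Consider the case where Resident 2 reports 10, Resident 3 reports 13 and Resident 4 reports 13.
Truthful report 10: project built, pays 10, utility 10 - 10 = 0.
Report 6 instead: project built, pays 6, utility 10 - 6 = 4.
Since 4 > 0, reporting 6 is strictly better here, so truthful reporting is not dominant.

No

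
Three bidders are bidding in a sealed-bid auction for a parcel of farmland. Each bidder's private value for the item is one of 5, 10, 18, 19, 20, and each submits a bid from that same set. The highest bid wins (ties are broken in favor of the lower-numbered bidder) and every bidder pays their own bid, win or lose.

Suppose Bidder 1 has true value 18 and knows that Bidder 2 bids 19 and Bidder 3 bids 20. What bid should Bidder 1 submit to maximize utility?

Bid 5: loses but pays 5, utility -5.
Bid 10: loses but pays 10, utility -10.
Bid 18: loses but pays 18, utility -18.
Bid 19: loses but pays 19, utility -19.
Bid 20: wins, pays 20, utility 18 - 20 = -2.
The best choice is 20 with utility -2.

20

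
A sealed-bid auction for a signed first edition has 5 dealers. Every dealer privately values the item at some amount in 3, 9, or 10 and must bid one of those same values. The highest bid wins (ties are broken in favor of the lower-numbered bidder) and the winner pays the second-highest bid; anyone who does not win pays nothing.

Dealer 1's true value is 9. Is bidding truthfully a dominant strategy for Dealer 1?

Yes

Check each profile of the others' bids and compare truth against every alternative bid.
Others bid (3, 3, 3, 3): truth gives 6, best alternative gives 6.
Others bid (3, 3, 3, 9): truth gives 0, best alternative gives 0.
Others bid (3, 3, 3, 10): truth gives 0, best alternative gives 0.
Others bid (3, 3, 9, 3): truth gives 0, best alternative gives 0.
Others bid (3, 3, 9, 9): truth gives 0, best alternative gives 0.
Others bid (3, 3, 9, 10): truth gives 0, best alternative gives 0.
(Remaining 75 profiles checked similarly; truth is weakly best in each.)
In every case the truthful bid is at least as good as any alternative, so it is a dominant strategy.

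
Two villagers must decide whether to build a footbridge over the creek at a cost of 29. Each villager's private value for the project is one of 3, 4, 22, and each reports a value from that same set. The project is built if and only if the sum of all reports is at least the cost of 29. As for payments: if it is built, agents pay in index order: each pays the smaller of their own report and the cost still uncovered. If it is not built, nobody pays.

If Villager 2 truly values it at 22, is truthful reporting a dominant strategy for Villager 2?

Yes

Check each profile of the others' reports and compare truth against every alternative report.
Others report (22): truth gives 15, best alternative gives 0.
Others report (3): truth gives 0, best alternative gives 0.
Others report (4): truth gives 0, best alternative gives 0.
In every case the truthful report is at least as good as any alternative, so it is a dominant strategy.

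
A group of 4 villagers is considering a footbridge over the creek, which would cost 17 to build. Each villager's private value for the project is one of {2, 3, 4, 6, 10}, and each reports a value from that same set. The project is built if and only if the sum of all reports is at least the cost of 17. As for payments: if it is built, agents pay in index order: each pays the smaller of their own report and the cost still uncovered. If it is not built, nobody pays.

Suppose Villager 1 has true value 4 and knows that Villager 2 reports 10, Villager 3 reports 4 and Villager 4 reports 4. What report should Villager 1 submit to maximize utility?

2

Report 2: project built, pays 2, utility 4 - 2 = 2.
Report 3: project built, pays 3, utility 4 - 3 = 1.
Report 4: project built, pays 4, utility 4 - 4 = 0.
Report 6: project built, pays 6, utility 4 - 6 = -2.
Report 10: project built, pays 10, utility 4 - 10 = -6.
The best choice is 2 with utility 2.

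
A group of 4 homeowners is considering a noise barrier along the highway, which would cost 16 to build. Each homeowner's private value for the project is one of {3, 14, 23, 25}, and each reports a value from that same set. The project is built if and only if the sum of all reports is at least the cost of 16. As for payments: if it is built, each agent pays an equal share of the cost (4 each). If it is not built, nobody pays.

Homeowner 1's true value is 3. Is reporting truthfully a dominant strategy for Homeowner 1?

Check each profile of the others' reports and compare truth against every alternative report.
Others report (3, 3, 3): truth gives 0, best alternative gives -1.
Others report (3, 3, 14): truth gives -1, best alternative gives -1.
Others report (3, 3, 23): truth gives -1, best alternative gives -1.
Others report (3, 3, 25): truth gives -1, best alternative gives -1.
Others report (3, 14, 3): truth gives -1, best alternative gives -1.
Others report (3, 14, 14): truth gives -1, best alternative gives -1.
(Remaining 58 profiles checked similarly; truth is weakly best in each.)
In every case the truthful report is at least as good as any alternative, so it is a dominant strategy.

Yes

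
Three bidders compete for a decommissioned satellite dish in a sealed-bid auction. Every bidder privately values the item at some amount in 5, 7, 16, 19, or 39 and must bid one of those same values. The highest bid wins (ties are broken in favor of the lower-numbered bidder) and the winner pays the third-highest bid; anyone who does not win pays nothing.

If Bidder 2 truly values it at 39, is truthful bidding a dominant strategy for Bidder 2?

Yes

Check each profile of the others' bids and compare truth against every alternative bid.
Others bid (5, 39): truth gives 34, best alternative gives 0.
Others bid (19, 5): truth gives 34, best alternative gives 0.
Others bid (7, 39): truth gives 32, best alternative gives 0.
Others bid (19, 7): truth gives 32, best alternative gives 0.
Others bid (16, 39): truth gives 23, best alternative gives 0.
Others bid (19, 16): truth gives 23, best alternative gives 0.
(Remaining 19 profiles checked similarly; truth is weakly best in each.)
In every case the truthful bid is at least as good as any alternative, so it is a dominant strategy.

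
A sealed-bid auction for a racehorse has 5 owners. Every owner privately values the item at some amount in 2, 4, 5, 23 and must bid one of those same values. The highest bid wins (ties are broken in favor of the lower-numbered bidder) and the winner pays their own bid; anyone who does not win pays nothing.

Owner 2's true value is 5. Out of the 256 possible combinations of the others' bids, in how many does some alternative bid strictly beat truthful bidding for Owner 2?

Others bid (2, 2, 2, 2): truth gives 0; bid 4 gives 1 > 0. Violating.
Others bid (2, 2, 2, 4): truth gives 0; bid 4 gives 1 > 0. Violating.
Others bid (2, 2, 4, 2): truth gives 0; bid 4 gives 1 > 0. Violating.
Others bid (2, 2, 4, 4): truth gives 0; bid 4 gives 1 > 0. Violating.
Others bid (2, 2, 2, 5): truth gives 0; no alternative beats it.
Others bid (2, 2, 2, 23): truth gives 0; no alternative beats it.
(Checking all 256 profiles: 8 have a profitable deviation, 248 do not.)

8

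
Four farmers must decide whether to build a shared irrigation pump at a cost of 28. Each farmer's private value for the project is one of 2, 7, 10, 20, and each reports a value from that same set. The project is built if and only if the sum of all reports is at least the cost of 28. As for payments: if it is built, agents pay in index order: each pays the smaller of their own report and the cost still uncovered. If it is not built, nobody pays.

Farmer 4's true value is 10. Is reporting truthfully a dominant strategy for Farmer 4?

Check each profile of the others' reports and compare truth against every alternative report.
Others report (2, 7, 20): truth gives 10, best alternative gives 10.
Others report (2, 10, 20): truth gives 10, best alternative gives 10.
Others report (2, 20, 7): truth gives 10, best alternative gives 10.
Others report (2, 20, 10): truth gives 10, best alternative gives 10.
Others report (2, 20, 20): truth gives 10, best alternative gives 10.
Others report (7, 2, 20): truth gives 10, best alternative gives 10.
(Remaining 58 profiles checked similarly; truth is weakly best in each.)
In every case the truthful report is at least as good as any alternative, so it is a dominant strategy.

Yes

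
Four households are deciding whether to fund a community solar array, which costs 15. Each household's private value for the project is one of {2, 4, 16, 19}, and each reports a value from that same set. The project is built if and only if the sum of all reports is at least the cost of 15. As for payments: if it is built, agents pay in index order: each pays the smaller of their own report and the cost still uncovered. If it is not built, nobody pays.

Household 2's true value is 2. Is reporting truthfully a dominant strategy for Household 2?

Check each profile of the others' reports and compare truth against every alternative report.
Others report (2, 2, 16): truth gives 0, best alternative gives -2.
Others report (2, 2, 19): truth gives 0, best alternative gives -2.
Others report (2, 4, 16): truth gives 0, best alternative gives -2.
Others report (2, 4, 19): truth gives 0, best alternative gives -2.
Others report (2, 16, 2): truth gives 0, best alternative gives -2.
Others report (2, 16, 4): truth gives 0, best alternative gives -2.
(Remaining 58 profiles checked similarly; truth is weakly best in each.)
In every case the truthful report is at least as good as any alternative, so it is a dominant strategy.

Yes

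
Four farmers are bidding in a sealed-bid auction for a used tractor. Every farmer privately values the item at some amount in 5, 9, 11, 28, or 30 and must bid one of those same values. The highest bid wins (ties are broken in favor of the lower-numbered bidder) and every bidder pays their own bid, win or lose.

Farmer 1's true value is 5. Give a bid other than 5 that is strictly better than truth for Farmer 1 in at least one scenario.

9

Suppose Farmer 2 bids 5, Farmer 3 bids 5 and Farmer 4 bids 9.
Bid 5: loses but pays 5, utility -5.
Bid 9: wins, pays 9, utility 5 - 9 = -4.
So bidding 9 beats truth here (-4 > -5).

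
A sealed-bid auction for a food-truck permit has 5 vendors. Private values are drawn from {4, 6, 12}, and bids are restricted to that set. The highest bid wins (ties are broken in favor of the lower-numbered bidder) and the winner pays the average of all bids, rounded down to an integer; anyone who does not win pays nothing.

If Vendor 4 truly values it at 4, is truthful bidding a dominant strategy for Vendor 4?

Yes

Check each profile of the others' bids and compare truth against every alternative bid.
Others bid (4, 4, 4, 4): truth gives 0, best alternative gives 0.
Others bid (4, 4, 4, 6): truth gives 0, best alternative gives 0.
Others bid (4, 4, 4, 12): truth gives 0, best alternative gives 0.
Others bid (4, 4, 6, 4): truth gives 0, best alternative gives 0.
Others bid (4, 4, 6, 6): truth gives 0, best alternative gives 0.
Others bid (4, 4, 6, 12): truth gives 0, best alternative gives 0.
(Remaining 75 profiles checked similarly; truth is weakly best in each.)
In every case the truthful bid is at least as good as any alternative, so it is a dominant strategy.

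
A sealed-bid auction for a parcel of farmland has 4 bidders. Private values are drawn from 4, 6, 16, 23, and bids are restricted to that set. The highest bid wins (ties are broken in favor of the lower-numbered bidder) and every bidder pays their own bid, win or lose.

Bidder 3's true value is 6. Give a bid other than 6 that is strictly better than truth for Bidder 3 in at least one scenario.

Suppose Bidder 1 bids 4, Bidder 2 bids 4 and Bidder 4 bids 16.
Bid 6: loses but pays 6, utility -6.
Bid 4: loses but pays 4, utility -4.
So bidding 4 beats truth here (-4 > -6).

4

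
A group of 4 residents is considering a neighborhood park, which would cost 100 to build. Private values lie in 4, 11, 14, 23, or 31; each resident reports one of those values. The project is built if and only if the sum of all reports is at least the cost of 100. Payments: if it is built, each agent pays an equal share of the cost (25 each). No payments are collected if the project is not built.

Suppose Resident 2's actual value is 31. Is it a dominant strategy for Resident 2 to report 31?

Yes

Check each profile of the others' reports and compare truth against every alternative report.
Others report (11, 31, 31): truth gives 6, best alternative gives 0.
Others report (14, 31, 31): truth gives 6, best alternative gives 0.
Others report (23, 23, 23): truth gives 6, best alternative gives 0.
Others report (31, 11, 31): truth gives 6, best alternative gives 0.
Others report (31, 14, 31): truth gives 6, best alternative gives 0.
Others report (31, 31, 11): truth gives 6, best alternative gives 0.
(Remaining 119 profiles checked similarly; truth is weakly best in each.)
In every case the truthful report is at least as good as any alternative, so it is a dominant strategy.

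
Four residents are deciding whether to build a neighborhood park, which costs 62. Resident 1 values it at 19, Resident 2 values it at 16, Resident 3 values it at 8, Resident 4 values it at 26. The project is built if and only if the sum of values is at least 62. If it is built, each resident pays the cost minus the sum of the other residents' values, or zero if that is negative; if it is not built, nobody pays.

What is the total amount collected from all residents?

Total value 69 ≥ cost 62, so it is built.
Resident 1: others sum to 50; max(0, 62 - 50) = 12.
Resident 2: others sum to 53; max(0, 62 - 53) = 9.
Resident 3: others sum to 61; max(0, 62 - 61) = 1.
Resident 4: others sum to 43; max(0, 62 - 43) = 19.
Total collected = 12 + 9 + 1 + 19 = 41.

41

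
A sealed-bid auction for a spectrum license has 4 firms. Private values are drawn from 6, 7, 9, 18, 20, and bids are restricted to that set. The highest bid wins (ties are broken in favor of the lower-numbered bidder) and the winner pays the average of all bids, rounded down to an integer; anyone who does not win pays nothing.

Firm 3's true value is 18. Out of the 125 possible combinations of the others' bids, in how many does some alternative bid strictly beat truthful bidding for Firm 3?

Others bid (6, 6, 6): truth gives 9; bid 7 gives 12 > 9. Violating.
Others bid (6, 6, 7): truth gives 9; bid 7 gives 12 > 9. Violating.
Others bid (6, 6, 9): truth gives 9; bid 9 gives 11 > 9. Violating.
Others bid (6, 6, 20): truth gives 0; bid 20 gives 5 > 0. Violating.
Others bid (6, 6, 18): truth gives 6; no alternative beats it.
Others bid (6, 7, 18): truth gives 6; no alternative beats it.
(Checking all 125 profiles: 54 have a profitable deviation, 71 do not.)

54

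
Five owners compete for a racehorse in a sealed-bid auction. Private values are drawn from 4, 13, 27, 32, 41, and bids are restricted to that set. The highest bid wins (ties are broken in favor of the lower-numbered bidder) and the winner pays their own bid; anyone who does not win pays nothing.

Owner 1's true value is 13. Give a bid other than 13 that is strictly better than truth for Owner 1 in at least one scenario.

4

Suppose Owner 2 bids 4, Owner 3 bids 4, Owner 4 bids 4 and Owner 5 bids 4.
Bid 13: wins, pays 13, utility 13 - 13 = 0.
Bid 4: wins, pays 4, utility 13 - 4 = 9.
So bidding 4 beats truth here (9 > 0).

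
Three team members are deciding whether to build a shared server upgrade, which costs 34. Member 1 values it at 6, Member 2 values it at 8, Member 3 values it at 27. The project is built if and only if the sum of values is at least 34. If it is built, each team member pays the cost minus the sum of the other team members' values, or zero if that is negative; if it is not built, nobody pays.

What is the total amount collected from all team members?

Total value 41 ≥ cost 34, so it is built.
Member 1: others sum to 35; max(0, 34 - 35) = 0.
Member 2: others sum to 33; max(0, 34 - 33) = 1.
Member 3: others sum to 14; max(0, 34 - 14) = 20.
Total collected = 0 + 1 + 20 = 21.

21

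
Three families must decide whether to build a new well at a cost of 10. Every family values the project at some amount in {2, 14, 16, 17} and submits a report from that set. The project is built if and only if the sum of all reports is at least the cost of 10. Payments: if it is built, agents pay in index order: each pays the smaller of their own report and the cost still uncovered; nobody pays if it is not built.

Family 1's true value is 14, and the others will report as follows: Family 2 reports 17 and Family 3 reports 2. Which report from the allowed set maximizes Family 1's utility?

2

Report 2: project built, pays 2, utility 14 - 2 = 12.
Report 14: project built, pays 10, utility 14 - 10 = 4.
Report 16: project built, pays 10, utility 14 - 10 = 4.
Report 17: project built, pays 10, utility 14 - 10 = 4.
The best choice is 2 with utility 12.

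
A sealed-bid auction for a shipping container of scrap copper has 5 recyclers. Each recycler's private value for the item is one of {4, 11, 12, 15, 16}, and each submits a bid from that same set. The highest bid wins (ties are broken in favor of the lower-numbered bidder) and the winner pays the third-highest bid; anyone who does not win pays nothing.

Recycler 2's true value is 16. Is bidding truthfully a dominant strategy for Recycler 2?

Yes

Check each profile of the others' bids and compare truth against every alternative bid.
Others bid (4, 4, 4, 16): truth gives 12, best alternative gives 0.
Others bid (4, 4, 16, 4): truth gives 12, best alternative gives 0.
Others bid (4, 16, 4, 4): truth gives 12, best alternative gives 0.
Others bid (15, 4, 4, 4): truth gives 12, best alternative gives 0.
Others bid (4, 4, 11, 16): truth gives 5, best alternative gives 0.
Others bid (4, 4, 16, 11): truth gives 5, best alternative gives 0.
(Remaining 619 profiles checked similarly; truth is weakly best in each.)
In every case the truthful bid is at least as good as any alternative, so it is a dominant strategy.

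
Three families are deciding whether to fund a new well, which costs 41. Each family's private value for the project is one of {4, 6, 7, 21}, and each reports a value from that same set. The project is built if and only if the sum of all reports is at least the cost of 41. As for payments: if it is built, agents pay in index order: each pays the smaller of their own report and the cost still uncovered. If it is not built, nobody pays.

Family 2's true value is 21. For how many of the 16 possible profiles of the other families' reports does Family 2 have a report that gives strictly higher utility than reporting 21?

Others report (21, 21): truth gives 1; report 4 gives 17 > 1. Violating.
Others report (4, 4): truth gives 0; no alternative beats it.
Others report (4, 6): truth gives 0; no alternative beats it.
(Checking all 16 profiles: 1 has a profitable deviation, 15 do not.)

1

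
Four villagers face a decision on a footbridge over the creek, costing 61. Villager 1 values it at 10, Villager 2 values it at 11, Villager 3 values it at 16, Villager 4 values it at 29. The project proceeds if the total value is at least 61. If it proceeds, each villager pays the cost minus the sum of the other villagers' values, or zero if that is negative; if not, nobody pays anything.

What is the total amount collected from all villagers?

Total value 66 ≥ cost 61, so it is built.
Villager 1: others sum to 56; max(0, 61 - 56) = 5.
Villager 2: others sum to 55; max(0, 61 - 55) = 6.
Villager 3: others sum to 50; max(0, 61 - 50) = 11.
Villager 4: others sum to 37; max(0, 61 - 37) = 24.
Total collected = 5 + 6 + 11 + 24 = 46.

46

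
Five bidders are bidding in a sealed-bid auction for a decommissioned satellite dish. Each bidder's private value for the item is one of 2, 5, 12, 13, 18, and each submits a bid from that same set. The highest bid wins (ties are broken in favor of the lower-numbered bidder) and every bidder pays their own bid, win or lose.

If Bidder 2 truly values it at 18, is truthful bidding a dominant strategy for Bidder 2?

No

Consider the case where Bidder 1 bids 2, Bidder 3 bids 2, Bidder 4 bids 2 and Bidder 5 bids 2.
Truthful bid 18: wins, pays 18, utility 18 - 18 = 0.
Bid 5 instead: wins, pays 5, utility 18 - 5 = 13.
Since 13 > 0, bidding 5 is strictly better here, so truthful bidding is not dominant.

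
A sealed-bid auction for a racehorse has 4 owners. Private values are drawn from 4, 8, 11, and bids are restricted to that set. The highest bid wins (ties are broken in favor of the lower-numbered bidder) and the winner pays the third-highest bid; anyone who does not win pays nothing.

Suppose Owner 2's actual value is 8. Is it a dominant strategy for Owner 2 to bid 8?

Consider the case where Owner 1 bids 4, Owner 3 bids 4 and Owner 4 bids 11.
Truthful bid 8: loses, pays 0, utility 0.
Bid 11 instead: wins, pays 4, utility 8 - 4 = 4.
Since 4 > 0, bidding 11 is strictly better here, so truthful bidding is not dominant.

No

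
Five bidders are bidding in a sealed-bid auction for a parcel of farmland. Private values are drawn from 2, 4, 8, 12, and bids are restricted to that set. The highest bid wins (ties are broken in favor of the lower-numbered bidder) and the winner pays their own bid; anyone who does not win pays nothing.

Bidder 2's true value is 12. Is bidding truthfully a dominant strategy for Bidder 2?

Consider the case where Bidder 1 bids 2, Bidder 3 bids 2, Bidder 4 bids 2 and Bidder 5 bids 2.
Truthful bid 12: wins, pays 12, utility 12 - 12 = 0.
Bid 4 instead: wins, pays 4, utility 12 - 4 = 8.
Since 8 > 0, bidding 4 is strictly better here, so truthful bidding is not dominant.

No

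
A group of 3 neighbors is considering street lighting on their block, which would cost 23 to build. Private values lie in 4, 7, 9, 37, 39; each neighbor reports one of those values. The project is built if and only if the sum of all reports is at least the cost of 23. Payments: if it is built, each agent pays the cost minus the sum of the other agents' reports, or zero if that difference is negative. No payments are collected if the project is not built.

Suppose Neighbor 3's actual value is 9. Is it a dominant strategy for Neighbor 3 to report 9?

Yes

Check each profile of the others' reports and compare truth against every alternative report.
Others report (4, 37): truth gives 9, best alternative gives 9.
Others report (4, 39): truth gives 9, best alternative gives 9.
Others report (7, 37): truth gives 9, best alternative gives 9.
Others report (7, 39): truth gives 9, best alternative gives 9.
Others report (9, 37): truth gives 9, best alternative gives 9.
Others report (9, 39): truth gives 9, best alternative gives 9.
(Remaining 19 profiles checked similarly; truth is weakly best in each.)
In every case the truthful report is at least as good as any alternative, so it is a dominant strategy.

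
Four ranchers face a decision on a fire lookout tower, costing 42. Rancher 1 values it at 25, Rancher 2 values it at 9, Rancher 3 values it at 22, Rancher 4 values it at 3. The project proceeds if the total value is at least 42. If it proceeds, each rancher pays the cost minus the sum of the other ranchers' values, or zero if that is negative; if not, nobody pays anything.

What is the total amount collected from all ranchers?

13

Total value 59 ≥ cost 42, so it is built.
Rancher 1: others sum to 34; max(0, 42 - 34) = 8.
Rancher 2: others sum to 50; max(0, 42 - 50) = 0.
Rancher 3: others sum to 37; max(0, 42 - 37) = 5.
Rancher 4: others sum to 56; max(0, 42 - 56) = 0.
Total collected = 8 + 0 + 5 + 0 = 13.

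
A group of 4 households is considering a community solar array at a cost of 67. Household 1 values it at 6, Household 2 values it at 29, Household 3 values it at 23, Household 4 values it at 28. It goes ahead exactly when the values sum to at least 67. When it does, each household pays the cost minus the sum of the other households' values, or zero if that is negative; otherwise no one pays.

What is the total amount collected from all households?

23

Total value 86 ≥ cost 67, so it is built.
Household 1: others sum to 80; max(0, 67 - 80) = 0.
Household 2: others sum to 57; max(0, 67 - 57) = 10.
Household 3: others sum to 63; max(0, 67 - 63) = 4.
Household 4: others sum to 58; max(0, 67 - 58) = 9.
Total collected = 0 + 10 + 4 + 9 = 23.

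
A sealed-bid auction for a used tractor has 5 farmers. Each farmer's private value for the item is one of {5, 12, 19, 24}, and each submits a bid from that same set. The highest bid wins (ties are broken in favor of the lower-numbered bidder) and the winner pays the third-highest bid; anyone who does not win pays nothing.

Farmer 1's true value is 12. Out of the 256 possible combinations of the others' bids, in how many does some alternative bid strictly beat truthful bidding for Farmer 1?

Others bid (5, 5, 5, 19): truth gives 0; bid 19 gives 7 > 0. Violating.
Others bid (5, 5, 5, 24): truth gives 0; bid 24 gives 7 > 0. Violating.
Others bid (5, 5, 19, 5): truth gives 0; bid 19 gives 7 > 0. Violating.
Others bid (5, 5, 24, 5): truth gives 0; bid 24 gives 7 > 0. Violating.
Others bid (5, 5, 5, 5): truth gives 7; no alternative beats it.
Others bid (5, 5, 5, 12): truth gives 7; no alternative beats it.
(Checking all 256 profiles: 8 have a profitable deviation, 248 do not.)

8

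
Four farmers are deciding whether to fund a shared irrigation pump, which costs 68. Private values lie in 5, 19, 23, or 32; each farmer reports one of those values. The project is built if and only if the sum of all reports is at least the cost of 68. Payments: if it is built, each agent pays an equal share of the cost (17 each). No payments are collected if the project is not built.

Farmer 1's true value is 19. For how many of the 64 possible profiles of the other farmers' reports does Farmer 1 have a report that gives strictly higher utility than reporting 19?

Others report (5, 5, 32): truth gives 0; report 32 gives 2 > 0. Violating.
Others report (5, 19, 19): truth gives 0; report 32 gives 2 > 0. Violating.
Others report (5, 19, 23): truth gives 0; report 23 gives 2 > 0. Violating.
Others report (5, 23, 19): truth gives 0; report 23 gives 2 > 0. Violating.
Others report (5, 5, 5): truth gives 0; no alternative beats it.
Others report (5, 5, 19): truth gives 0; no alternative beats it.
(Checking all 64 profiles: 12 have a profitable deviation, 52 do not.)

12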